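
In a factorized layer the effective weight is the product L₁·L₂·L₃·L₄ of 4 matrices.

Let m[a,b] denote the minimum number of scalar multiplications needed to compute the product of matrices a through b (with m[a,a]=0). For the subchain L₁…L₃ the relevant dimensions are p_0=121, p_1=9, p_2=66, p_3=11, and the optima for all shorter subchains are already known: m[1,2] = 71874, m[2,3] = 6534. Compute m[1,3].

18513

m[1,3] = min over k∈[1,2] of m[1,k]+m[k+1,3]+p_{0}·p_k·p_{3}.
k=1: 0 + 6534 + 121·9·11 = 18513; k=2: 71874 + 0 + 121·66·11 = 159720.
Minimum: 18513 at k=1.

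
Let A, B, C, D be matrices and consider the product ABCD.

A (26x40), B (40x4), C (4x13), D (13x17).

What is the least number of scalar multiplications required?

Adjacent pairs: AB = 26·40·4 = 4160; BC = 40·4·13 = 2080; CD = 4·13·17 = 884.
Length 3: A..C: k=1: 0+2080+26·40·13=15600; k=2: 4160+0+26·4·13=5512 → min 5512 | B..D: k=2: 0+884+40·4·17=3604; k=3: 2080+0+40·13·17=10920 → min 3604.
Length 4: A..D: k=1: 0+3604+26·40·17=21284; k=2: 4160+884+26·4·17=6812; k=3: 5512+0+26·13·17=11258 → min 6812.
Optimal order: ((AB)(CD)) with cost 6812.

6812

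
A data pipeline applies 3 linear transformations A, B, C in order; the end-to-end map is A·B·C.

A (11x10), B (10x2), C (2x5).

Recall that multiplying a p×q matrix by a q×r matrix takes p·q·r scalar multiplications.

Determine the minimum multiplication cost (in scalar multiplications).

330

Order (A·(B·C)): (B·C): 10×2 by 2×5 → 10×5, cost 10·2·5 = 100; (A·(B·C)): 11×10 by 10×5 → 11×5, cost 11·10·5 = 550; cumulative 650. Total 650.
Order ((A·B)·C): (A·B): 11×10 by 10×2 → 11×2, cost 11·10·2 = 220; ((A·B)·C): 11×2 by 2×5 → 11×5, cost 11·2·5 = 110; cumulative 330. Total 330.
Minimum: 330.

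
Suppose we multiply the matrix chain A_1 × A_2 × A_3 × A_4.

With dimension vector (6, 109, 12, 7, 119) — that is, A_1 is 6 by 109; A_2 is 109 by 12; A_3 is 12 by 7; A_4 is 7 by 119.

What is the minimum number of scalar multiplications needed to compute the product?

13350

Adjacent pairs: A_1A_2 = 6·109·12 = 7848; A_2A_3 = 109·12·7 = 9156; A_3A_4 = 12·7·119 = 9996.
Length 3: A_1..A_3: k=1: 0+9156+6·109·7=13734; k=2: 7848+0+6·12·7=8352 → min 8352 | A_2..A_4: k=2: 0+9996+109·12·119=165648; k=3: 9156+0+109·7·119=99953 → min 99953.
Length 4: A_1..A_4: k=1: 0+99953+6·109·119=177779; k=2: 7848+9996+6·12·119=26412; k=3: 8352+0+6·7·119=13350 → min 13350.
Optimal order: (((A_1 × A_2) × A_3) × A_4) with cost 13350.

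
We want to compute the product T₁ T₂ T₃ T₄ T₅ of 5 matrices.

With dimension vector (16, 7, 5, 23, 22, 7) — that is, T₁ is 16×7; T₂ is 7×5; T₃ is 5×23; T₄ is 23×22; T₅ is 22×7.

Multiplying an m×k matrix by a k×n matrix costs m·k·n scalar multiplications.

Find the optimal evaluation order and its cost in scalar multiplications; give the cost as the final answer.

Adjacent pairs: T₁T₂ = 16·7·5 = 560; T₂T₃ = 7·5·23 = 805; T₃T₄ = 5·23·22 = 2530; T₄T₅ = 23·22·7 = 3542.
Length 3: T₁..T₃: k=1: 0+805+16·7·23=3381; k=2: 560+0+16·5·23=2400 → min 2400 | T₂..T₄: k=2: 0+2530+7·5·22=3300; k=3: 805+0+7·23·22=4347 → min 3300 | T₃..T₅: k=3: 0+3542+5·23·7=4347; k=4: 2530+0+5·22·7=3300 → min 3300.
Length 4: T₁..T₄: k=1: 0+3300+16·7·22=5764; k=2: 560+2530+16·5·22=4850; k=3: 2400+0+16·23·22=10496 → min 4850 | T₂..T₅: k=2: 0+3300+7·5·7=3545; k=3: 805+3542+7·23·7=5474; k=4: 3300+0+7·22·7=4378 → min 3545.
Length 5: T₁..T₅: k=1: 0+3545+16·7·7=4329; k=2: 560+3300+16·5·7=4420; k=3: 2400+3542+16·23·7=8518; k=4: 4850+0+16·22·7=7314 → min 4329.
Optimal parenthesization: (T₁ (T₂ ((T₃ T₄) T₅))) with cost 4329.

4329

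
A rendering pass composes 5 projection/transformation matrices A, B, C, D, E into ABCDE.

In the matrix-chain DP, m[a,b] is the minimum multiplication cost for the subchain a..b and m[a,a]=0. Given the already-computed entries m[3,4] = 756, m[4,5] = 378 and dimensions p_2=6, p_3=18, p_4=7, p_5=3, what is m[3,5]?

702

m[3,5] = min over k∈[3,4] of m[3,k]+m[k+1,5]+p_{2}·p_k·p_{5}.
k=3: 0 + 378 + 6·18·3 = 702; k=4: 756 + 0 + 6·7·3 = 882.
Minimum: 702 at k=3.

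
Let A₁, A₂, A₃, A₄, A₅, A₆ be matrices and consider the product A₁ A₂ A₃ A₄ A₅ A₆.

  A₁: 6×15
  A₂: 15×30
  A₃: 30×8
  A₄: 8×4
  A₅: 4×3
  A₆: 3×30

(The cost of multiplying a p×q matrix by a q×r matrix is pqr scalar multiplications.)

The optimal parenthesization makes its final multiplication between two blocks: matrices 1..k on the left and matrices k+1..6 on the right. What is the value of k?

5

Adjacent pairs: A₁A₂ = 6·15·30 = 2700; A₂A₃ = 15·30·8 = 3600; A₃A₄ = 30·8·4 = 960; A₄A₅ = 8·4·3 = 96; A₅A₆ = 4·3·30 = 360.
Length 3: A₁..A₃: k=1: 0+3600+6·15·8=4320; k=2: 2700+0+6·30·8=4140 → min 4140 | A₂..A₄: k=2: 0+960+15·30·4=2760; k=3: 3600+0+15·8·4=4080 → min 2760 | A₃..A₅: k=3: 0+96+30·8·3=816; k=4: 960+0+30·4·3=1320 → min 816 | A₄..A₆: k=4: 0+360+8·4·30=1320; k=5: 96+0+8·3·30=816 → min 816.
Length 4: A₁..A₄: k=1: 0+2760+6·15·4=3120; k=2: 2700+960+6·30·4=4380; k=3: 4140+0+6·8·4=4332 → min 3120 | A₂..A₅: k=2: 0+816+15·30·3=2166; k=3: 3600+96+15·8·3=4056; k=4: 2760+0+15·4·3=2940 → min 2166 | A₃..A₆: k=3: 0+816+30·8·30=8016; k=4: 960+360+30·4·30=4920; k=5: 816+0+30·3·30=3516 → min 3516.
Length 5: A₁..A₅: k=1: 0+2166+6·15·3=2436; k=2: 2700+816+6·30·3=4056; k=3: 4140+96+6·8·3=4380; k=4: 3120+0+6·4·3=3192 → min 2436 | A₂..A₆: k=2: 0+3516+15·30·30=17016; k=3: 3600+816+15·8·30=8016; k=4: 2760+360+15·4·30=4920; k=5: 2166+0+15·3·30=3516 → min 3516.
Top-level splits: k=1: (A₁..A₁)·(A₂..A₆) → 0+3516+6·15·30 = 6216; k=2: (A₁..A₂)·(A₃..A₆) → 2700+3516+6·30·30 = 11616; k=3: (A₁..A₃)·(A₄..A₆) → 4140+816+6·8·30 = 6396; k=4: (A₁..A₄)·(A₅..A₆) → 3120+360+6·4·30 = 4200; k=5: (A₁..A₅)·(A₆..A₆) → 2436+0+6·3·30 = 2976.
Best split is after A₅, i.e. k = 5.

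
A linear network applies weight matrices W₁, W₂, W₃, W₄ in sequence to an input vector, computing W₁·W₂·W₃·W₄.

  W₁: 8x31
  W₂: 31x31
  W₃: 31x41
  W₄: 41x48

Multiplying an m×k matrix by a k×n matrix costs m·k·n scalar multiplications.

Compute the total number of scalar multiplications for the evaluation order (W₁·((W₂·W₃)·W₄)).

(W₂·W₃): 31×31 by 31×41 → 31×41, cost 31·31·41 = 39401
((W₂·W₃)·W₄): 31×41 by 41×48 → 31×48, cost 31·41·48 = 61008; cumulative 100409
(W₁·((W₂·W₃)·W₄)): 8×31 by 31×48 → 8×48, cost 8·31·48 = 11904; cumulative 112313
Total: 112313 scalar multiplications.

112313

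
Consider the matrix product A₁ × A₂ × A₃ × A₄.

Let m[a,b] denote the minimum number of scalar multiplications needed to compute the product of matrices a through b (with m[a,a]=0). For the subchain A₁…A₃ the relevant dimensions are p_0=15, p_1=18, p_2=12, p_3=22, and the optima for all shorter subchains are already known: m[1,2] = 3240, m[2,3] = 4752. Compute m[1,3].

m[1,3] = min over k∈[1,2] of m[1,k]+m[k+1,3]+p_{0}·p_k·p_{3}.
k=1: 0 + 4752 + 15·18·22 = 10692; k=2: 3240 + 0 + 15·12·22 = 7200.
Minimum: 7200 at k=2.

7200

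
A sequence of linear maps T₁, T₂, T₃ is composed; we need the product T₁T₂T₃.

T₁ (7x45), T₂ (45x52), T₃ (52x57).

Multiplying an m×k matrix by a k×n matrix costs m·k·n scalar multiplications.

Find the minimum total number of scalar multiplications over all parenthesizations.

37128

Order (T₁(T₂T₃)): (T₂T₃): 45×52 by 52×57 → 45×57, cost 45·52·57 = 133380; (T₁(T₂T₃)): 7×45 by 45×57 → 7×57, cost 7·45·57 = 17955; cumulative 151335. Total 151335.
Order ((T₁T₂)T₃): (T₁T₂): 7×45 by 45×52 → 7×52, cost 7·45·52 = 16380; ((T₁T₂)T₃): 7×52 by 52×57 → 7×57, cost 7·52·57 = 20748; cumulative 37128. Total 37128.
Minimum: 37128.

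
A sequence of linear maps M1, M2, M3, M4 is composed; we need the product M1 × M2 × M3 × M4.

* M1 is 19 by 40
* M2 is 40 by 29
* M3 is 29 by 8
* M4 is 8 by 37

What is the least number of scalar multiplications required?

Adjacent pairs: M1M2 = 19·40·29 = 22040; M2M3 = 40·29·8 = 9280; M3M4 = 29·8·37 = 8584.
Length 3: M1..M3: k=1: 0+9280+19·40·8=15360; k=2: 22040+0+19·29·8=26448 → min 15360 | M2..M4: k=2: 0+8584+40·29·37=51504; k=3: 9280+0+40·8·37=21120 → min 21120.
Length 4: M1..M4: k=1: 0+21120+19·40·37=49240; k=2: 22040+8584+19·29·37=51011; k=3: 15360+0+19·8·37=20984 → min 20984.
Optimal order: ((M1 × (M2 × M3)) × M4) with cost 20984.

20984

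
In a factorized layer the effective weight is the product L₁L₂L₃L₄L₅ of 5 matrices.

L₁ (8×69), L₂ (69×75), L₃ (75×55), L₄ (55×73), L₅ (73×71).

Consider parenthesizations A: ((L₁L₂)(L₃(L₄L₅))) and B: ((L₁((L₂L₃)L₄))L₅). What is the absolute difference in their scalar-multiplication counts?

18520

Order A = ((L₁L₂)(L₃(L₄L₅))): (L₁L₂): 8×69 by 69×75 → 8×75, cost 8·69·75 = 41400; (L₄L₅): 55×73 by 73×71 → 55×71, cost 55·73·71 = 285065; (L₃(L₄L₅)): 75×55 by 55×71 → 75×71, cost 75·55·71 = 292875; cumulative 577940; ((L₁L₂)(L₃(L₄L₅))): 8×75 by 75×71 → 8×71, cost 8·75·71 = 42600; cumulative 661940. Total 661940.
Order B = ((L₁((L₂L₃)L₄))L₅): (L₂L₃): 69×75 by 75×55 → 69×55, cost 69·75·55 = 284625; ((L₂L₃)L₄): 69×55 by 55×73 → 69×73, cost 69·55·73 = 277035; cumulative 561660; (L₁((L₂L₃)L₄)): 8×69 by 69×73 → 8×73, cost 8·69·73 = 40296; cumulative 601956; ((L₁((L₂L₃)L₄))L₅): 8×73 by 73×71 → 8×71, cost 8·73·71 = 41464; cumulative 643420. Total 643420.
Difference: |661940 − 643420| = 18520.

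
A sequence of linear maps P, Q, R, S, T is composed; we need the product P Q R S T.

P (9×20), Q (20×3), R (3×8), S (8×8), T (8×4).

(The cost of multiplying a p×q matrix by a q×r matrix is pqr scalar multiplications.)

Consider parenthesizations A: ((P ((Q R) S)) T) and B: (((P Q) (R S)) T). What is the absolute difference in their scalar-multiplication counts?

Order A = ((P ((Q R) S)) T): (Q R): 20×3 by 3×8 → 20×8, cost 20·3·8 = 480; ((Q R) S): 20×8 by 8×8 → 20×8, cost 20·8·8 = 1280; cumulative 1760; (P ((Q R) S)): 9×20 by 20×8 → 9×8, cost 9·20·8 = 1440; cumulative 3200; ((P ((Q R) S)) T): 9×8 by 8×4 → 9×4, cost 9·8·4 = 288; cumulative 3488. Total 3488.
Order B = (((P Q) (R S)) T): (P Q): 9×20 by 20×3 → 9×3, cost 9·20·3 = 540; (R S): 3×8 by 8×8 → 3×8, cost 3·8·8 = 192; ((P Q) (R S)): 9×3 by 3×8 → 9×8, cost 9·3·8 = 216; cumulative 948; (((P Q) (R S)) T): 9×8 by 8×4 → 9×4, cost 9·8·4 = 288; cumulative 1236. Total 1236.
Difference: |3488 − 1236| = 2252.

2252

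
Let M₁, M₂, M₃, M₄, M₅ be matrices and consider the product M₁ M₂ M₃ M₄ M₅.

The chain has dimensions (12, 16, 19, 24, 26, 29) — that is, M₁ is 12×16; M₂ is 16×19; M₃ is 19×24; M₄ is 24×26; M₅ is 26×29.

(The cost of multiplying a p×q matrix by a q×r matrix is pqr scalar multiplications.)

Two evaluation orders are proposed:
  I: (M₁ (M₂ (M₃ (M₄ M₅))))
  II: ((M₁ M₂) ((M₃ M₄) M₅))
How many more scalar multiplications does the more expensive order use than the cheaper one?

9262

Order I = (M₁ (M₂ (M₃ (M₄ M₅)))): (M₄ M₅): 24×26 by 26×29 → 24×29, cost 24·26·29 = 18096; (M₃ (M₄ M₅)): 19×24 by 24×29 → 19×29, cost 19·24·29 = 13224; cumulative 31320; (M₂ (M₃ (M₄ M₅))): 16×19 by 19×29 → 16×29, cost 16·19·29 = 8816; cumulative 40136; (M₁ (M₂ (M₃ (M₄ M₅)))): 12×16 by 16×29 → 12×29, cost 12·16·29 = 5568; cumulative 45704. Total 45704.
Order II = ((M₁ M₂) ((M₃ M₄) M₅)): (M₁ M₂): 12×16 by 16×19 → 12×19, cost 12·16·19 = 3648; (M₃ M₄): 19×24 by 24×26 → 19×26, cost 19·24·26 = 11856; ((M₃ M₄) M₅): 19×26 by 26×29 → 19×29, cost 19·26·29 = 14326; cumulative 26182; ((M₁ M₂) ((M₃ M₄) M₅)): 12×19 by 19×29 → 12×29, cost 12·19·29 = 6612; cumulative 36442. Total 36442.
Difference: |45704 − 36442| = 9262.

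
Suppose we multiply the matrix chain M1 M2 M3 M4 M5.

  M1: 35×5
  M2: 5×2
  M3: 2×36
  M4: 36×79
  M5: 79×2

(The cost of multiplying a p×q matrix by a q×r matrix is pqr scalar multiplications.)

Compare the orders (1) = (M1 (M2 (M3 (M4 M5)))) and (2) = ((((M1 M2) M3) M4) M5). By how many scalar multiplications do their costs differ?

Order (1) = (M1 (M2 (M3 (M4 M5)))): (M4 M5): 36×79 by 79×2 → 36×2, cost 36·79·2 = 5688; (M3 (M4 M5)): 2×36 by 36×2 → 2×2, cost 2·36·2 = 144; cumulative 5832; (M2 (M3 (M4 M5))): 5×2 by 2×2 → 5×2, cost 5·2·2 = 20; cumulative 5852; (M1 (M2 (M3 (M4 M5)))): 35×5 by 5×2 → 35×2, cost 35·5·2 = 350; cumulative 6202. Total 6202.
Order (2) = ((((M1 M2) M3) M4) M5): (M1 M2): 35×5 by 5×2 → 35×2, cost 35·5·2 = 350; ((M1 M2) M3): 35×2 by 2×36 → 35×36, cost 35·2·36 = 2520; cumulative 2870; (((M1 M2) M3) M4): 35×36 by 36×79 → 35×79, cost 35·36·79 = 99540; cumulative 102410; ((((M1 M2) M3) M4) M5): 35×79 by 79×2 → 35×2, cost 35·79·2 = 5530; cumulative 107940. Total 107940.
Difference: |6202 − 107940| = 101738.

101738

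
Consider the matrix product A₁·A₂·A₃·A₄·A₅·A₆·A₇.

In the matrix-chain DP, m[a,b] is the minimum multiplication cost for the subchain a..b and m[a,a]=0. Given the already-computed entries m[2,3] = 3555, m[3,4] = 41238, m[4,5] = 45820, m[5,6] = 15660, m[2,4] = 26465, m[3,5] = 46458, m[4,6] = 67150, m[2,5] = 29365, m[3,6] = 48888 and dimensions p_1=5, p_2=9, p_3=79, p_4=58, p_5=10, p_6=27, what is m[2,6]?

m[2,6] = min over k∈[2,5] of m[2,k]+m[k+1,6]+p_{1}·p_k·p_{6}.
k=2: 0 + 48888 + 5·9·27 = 50103; k=3: 3555 + 67150 + 5·79·27 = 81370; k=4: 26465 + 15660 + 5·58·27 = 49955; k=5: 29365 + 0 + 5·10·27 = 30715.
Minimum: 30715 at k=5.

30715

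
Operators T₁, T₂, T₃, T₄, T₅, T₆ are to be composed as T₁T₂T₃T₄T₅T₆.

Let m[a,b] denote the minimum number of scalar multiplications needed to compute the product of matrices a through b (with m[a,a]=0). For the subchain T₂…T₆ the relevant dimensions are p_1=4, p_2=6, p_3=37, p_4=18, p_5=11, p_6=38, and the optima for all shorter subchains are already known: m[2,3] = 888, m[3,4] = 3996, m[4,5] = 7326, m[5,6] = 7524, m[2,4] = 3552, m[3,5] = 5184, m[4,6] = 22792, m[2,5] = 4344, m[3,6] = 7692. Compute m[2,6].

6016

m[2,6] = min over k∈[2,5] of m[2,k]+m[k+1,6]+p_{1}·p_k·p_{6}.
k=2: 0 + 7692 + 4·6·38 = 8604; k=3: 888 + 22792 + 4·37·38 = 29304; k=4: 3552 + 7524 + 4·18·38 = 13812; k=5: 4344 + 0 + 4·11·38 = 6016.
Minimum: 6016 at k=5.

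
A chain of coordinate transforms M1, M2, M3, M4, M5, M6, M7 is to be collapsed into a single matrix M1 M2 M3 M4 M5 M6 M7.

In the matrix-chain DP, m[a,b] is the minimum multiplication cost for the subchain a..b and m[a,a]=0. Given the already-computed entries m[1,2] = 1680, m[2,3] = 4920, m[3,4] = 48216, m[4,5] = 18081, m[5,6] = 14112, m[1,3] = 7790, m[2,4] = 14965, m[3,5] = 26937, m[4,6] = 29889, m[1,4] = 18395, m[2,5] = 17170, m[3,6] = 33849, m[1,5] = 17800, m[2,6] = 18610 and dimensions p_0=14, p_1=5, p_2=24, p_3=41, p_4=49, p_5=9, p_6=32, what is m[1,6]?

m[1,6] = min over k∈[1,5] of m[1,k]+m[k+1,6]+p_{0}·p_k·p_{6}.
k=1: 0 + 18610 + 14·5·32 = 20850; k=2: 1680 + 33849 + 14·24·32 = 46281; k=3: 7790 + 29889 + 14·41·32 = 56047; k=4: 18395 + 14112 + 14·49·32 = 54459; k=5: 17800 + 0 + 14·9·32 = 21832.
Minimum: 20850 at k=1.

20850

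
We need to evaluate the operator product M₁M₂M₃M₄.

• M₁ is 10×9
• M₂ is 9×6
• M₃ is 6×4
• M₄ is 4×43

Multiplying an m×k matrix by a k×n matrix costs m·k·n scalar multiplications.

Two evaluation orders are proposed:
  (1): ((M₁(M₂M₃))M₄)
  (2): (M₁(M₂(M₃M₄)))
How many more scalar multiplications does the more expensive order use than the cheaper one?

Order (1) = ((M₁(M₂M₃))M₄): (M₂M₃): 9×6 by 6×4 → 9×4, cost 9·6·4 = 216; (M₁(M₂M₃)): 10×9 by 9×4 → 10×4, cost 10·9·4 = 360; cumulative 576; ((M₁(M₂M₃))M₄): 10×4 by 4×43 → 10×43, cost 10·4·43 = 1720; cumulative 2296. Total 2296.
Order (2) = (M₁(M₂(M₃M₄))): (M₃M₄): 6×4 by 4×43 → 6×43, cost 6·4·43 = 1032; (M₂(M₃M₄)): 9×6 by 6×43 → 9×43, cost 9·6·43 = 2322; cumulative 3354; (M₁(M₂(M₃M₄))): 10×9 by 9×43 → 10×43, cost 10·9·43 = 3870; cumulative 7224. Total 7224.
Difference: |2296 − 7224| = 4928.

4928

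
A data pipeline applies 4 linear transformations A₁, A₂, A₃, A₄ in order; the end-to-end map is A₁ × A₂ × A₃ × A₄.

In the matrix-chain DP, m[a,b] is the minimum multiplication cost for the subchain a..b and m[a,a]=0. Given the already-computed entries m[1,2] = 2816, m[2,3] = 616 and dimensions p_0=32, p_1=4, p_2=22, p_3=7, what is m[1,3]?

m[1,3] = min over k∈[1,2] of m[1,k]+m[k+1,3]+p_{0}·p_k·p_{3}.
k=1: 0 + 616 + 32·4·7 = 1512; k=2: 2816 + 0 + 32·22·7 = 7744.
Minimum: 1512 at k=1.

1512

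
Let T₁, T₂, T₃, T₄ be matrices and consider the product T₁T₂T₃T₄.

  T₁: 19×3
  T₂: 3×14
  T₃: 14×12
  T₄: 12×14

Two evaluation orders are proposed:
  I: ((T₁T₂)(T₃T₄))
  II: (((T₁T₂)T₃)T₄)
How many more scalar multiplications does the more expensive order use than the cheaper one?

Order I = ((T₁T₂)(T₃T₄)): (T₁T₂): 19×3 by 3×14 → 19×14, cost 19·3·14 = 798; (T₃T₄): 14×12 by 12×14 → 14×14, cost 14·12·14 = 2352; ((T₁T₂)(T₃T₄)): 19×14 by 14×14 → 19×14, cost 19·14·14 = 3724; cumulative 6874. Total 6874.
Order II = (((T₁T₂)T₃)T₄): (T₁T₂): 19×3 by 3×14 → 19×14, cost 19·3·14 = 798; ((T₁T₂)T₃): 19×14 by 14×12 → 19×12, cost 19·14·12 = 3192; cumulative 3990; (((T₁T₂)T₃)T₄): 19×12 by 12×14 → 19×14, cost 19·12·14 = 3192; cumulative 7182. Total 7182.
Difference: |6874 − 7182| = 308.

308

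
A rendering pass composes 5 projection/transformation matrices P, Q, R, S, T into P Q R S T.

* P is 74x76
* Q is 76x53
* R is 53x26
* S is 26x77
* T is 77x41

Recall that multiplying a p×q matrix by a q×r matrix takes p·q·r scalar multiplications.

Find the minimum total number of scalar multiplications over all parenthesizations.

411918

Adjacent pairs: PQ = 74·76·53 = 298072; QR = 76·53·26 = 104728; RS = 53·26·77 = 106106; ST = 26·77·41 = 82082.
Length 3: P..R: k=1: 0+104728+74·76·26=250952; k=2: 298072+0+74·53·26=400044 → min 250952 | Q..S: k=2: 0+106106+76·53·77=416262; k=3: 104728+0+76·26·77=256880 → min 256880 | R..T: k=3: 0+82082+53·26·41=138580; k=4: 106106+0+53·77·41=273427 → min 138580.
Length 4: P..S: k=1: 0+256880+74·76·77=689928; k=2: 298072+106106+74·53·77=706172; k=3: 250952+0+74·26·77=399100 → min 399100 | Q..T: k=2: 0+138580+76·53·41=303728; k=3: 104728+82082+76·26·41=267826; k=4: 256880+0+76·77·41=496812 → min 267826.
Length 5: P..T: k=1: 0+267826+74·76·41=498410; k=2: 298072+138580+74·53·41=597454; k=3: 250952+82082+74·26·41=411918; k=4: 399100+0+74·77·41=632718 → min 411918.
Optimal order: ((P (Q R)) (S T)) with cost 411918.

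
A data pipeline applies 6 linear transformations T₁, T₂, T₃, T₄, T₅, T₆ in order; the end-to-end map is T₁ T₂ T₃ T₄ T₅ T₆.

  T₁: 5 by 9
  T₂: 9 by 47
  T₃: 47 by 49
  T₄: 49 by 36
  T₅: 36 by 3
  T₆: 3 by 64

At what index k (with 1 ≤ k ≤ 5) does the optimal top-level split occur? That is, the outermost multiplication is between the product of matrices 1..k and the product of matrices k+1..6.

5

Adjacent pairs: T₁T₂ = 5·9·47 = 2115; T₂T₃ = 9·47·49 = 20727; T₃T₄ = 47·49·36 = 82908; T₄T₅ = 49·36·3 = 5292; T₅T₆ = 36·3·64 = 6912.
Length 3: T₁..T₃: k=1: 0+20727+5·9·49=22932; k=2: 2115+0+5·47·49=13630 → min 13630 | T₂..T₄: k=2: 0+82908+9·47·36=98136; k=3: 20727+0+9·49·36=36603 → min 36603 | T₃..T₅: k=3: 0+5292+47·49·3=12201; k=4: 82908+0+47·36·3=87984 → min 12201 | T₄..T₆: k=4: 0+6912+49·36·64=119808; k=5: 5292+0+49·3·64=14700 → min 14700.
Length 4: T₁..T₄: k=1: 0+36603+5·9·36=38223; k=2: 2115+82908+5·47·36=93483; k=3: 13630+0+5·49·36=22450 → min 22450 | T₂..T₅: k=2: 0+12201+9·47·3=13470; k=3: 20727+5292+9·49·3=27342; k=4: 36603+0+9·36·3=37575 → min 13470 | T₃..T₆: k=3: 0+14700+47·49·64=162092; k=4: 82908+6912+47·36·64=198108; k=5: 12201+0+47·3·64=21225 → min 21225.
Length 5: T₁..T₅: k=1: 0+13470+5·9·3=13605; k=2: 2115+12201+5·47·3=15021; k=3: 13630+5292+5·49·3=19657; k=4: 22450+0+5·36·3=22990 → min 13605 | T₂..T₆: k=2: 0+21225+9·47·64=48297; k=3: 20727+14700+9·49·64=63651; k=4: 36603+6912+9·36·64=64251; k=5: 13470+0+9·3·64=15198 → min 15198.
Top-level splits: k=1: (T₁..T₁)·(T₂..T₆) → 0+15198+5·9·64 = 18078; k=2: (T₁..T₂)·(T₃..T₆) → 2115+21225+5·47·64 = 38380; k=3: (T₁..T₃)·(T₄..T₆) → 13630+14700+5·49·64 = 44010; k=4: (T₁..T₄)·(T₅..T₆) → 22450+6912+5·36·64 = 40882; k=5: (T₁..T₅)·(T₆..T₆) → 13605+0+5·3·64 = 14565.
Best split is after T₅, i.e. k = 5.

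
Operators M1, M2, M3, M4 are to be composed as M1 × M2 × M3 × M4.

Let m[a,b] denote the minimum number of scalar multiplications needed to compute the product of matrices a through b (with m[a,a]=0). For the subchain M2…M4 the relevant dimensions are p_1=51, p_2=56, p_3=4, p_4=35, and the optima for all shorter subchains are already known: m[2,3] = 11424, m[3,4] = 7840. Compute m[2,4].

m[2,4] = min over k∈[2,3] of m[2,k]+m[k+1,4]+p_{1}·p_k·p_{4}.
k=2: 0 + 7840 + 51·56·35 = 107800; k=3: 11424 + 0 + 51·4·35 = 18564.
Minimum: 18564 at k=3.

18564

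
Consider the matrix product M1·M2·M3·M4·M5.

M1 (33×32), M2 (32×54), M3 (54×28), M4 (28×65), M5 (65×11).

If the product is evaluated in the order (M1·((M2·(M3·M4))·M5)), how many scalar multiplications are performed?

(M3·M4): 54×28 by 28×65 → 54×65, cost 54·28·65 = 98280
(M2·(M3·M4)): 32×54 by 54×65 → 32×65, cost 32·54·65 = 112320; cumulative 210600
((M2·(M3·M4))·M5): 32×65 by 65×11 → 32×11, cost 32·65·11 = 22880; cumulative 233480
(M1·((M2·(M3·M4))·M5)): 33×32 by 32×11 → 33×11, cost 33·32·11 = 11616; cumulative 245096
Total: 245096 scalar multiplications.

245096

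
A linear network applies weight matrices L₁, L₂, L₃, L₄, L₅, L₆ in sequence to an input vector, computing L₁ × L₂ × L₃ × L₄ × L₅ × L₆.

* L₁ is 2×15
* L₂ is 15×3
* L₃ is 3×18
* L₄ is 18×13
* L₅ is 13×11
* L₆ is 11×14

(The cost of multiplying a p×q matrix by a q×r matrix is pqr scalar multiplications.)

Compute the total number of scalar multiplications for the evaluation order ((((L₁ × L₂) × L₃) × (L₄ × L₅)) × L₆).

3476

(L₁ × L₂): 2×15 by 15×3 → 2×3, cost 2·15·3 = 90
((L₁ × L₂) × L₃): 2×3 by 3×18 → 2×18, cost 2·3·18 = 108; cumulative 198
(L₄ × L₅): 18×13 by 13×11 → 18×11, cost 18·13·11 = 2574
(((L₁ × L₂) × L₃) × (L₄ × L₅)): 2×18 by 18×11 → 2×11, cost 2·18·11 = 396; cumulative 3168
((((L₁ × L₂) × L₃) × (L₄ × L₅)) × L₆): 2×11 by 11×14 → 2×14, cost 2·11·14 = 308; cumulative 3476
Total: 3476 scalar multiplications.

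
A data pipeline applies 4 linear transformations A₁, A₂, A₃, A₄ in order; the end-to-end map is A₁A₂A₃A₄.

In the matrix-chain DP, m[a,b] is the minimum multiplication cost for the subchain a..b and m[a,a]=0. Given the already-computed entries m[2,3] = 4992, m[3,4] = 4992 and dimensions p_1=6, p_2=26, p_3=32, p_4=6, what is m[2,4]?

5928

m[2,4] = min over k∈[2,3] of m[2,k]+m[k+1,4]+p_{1}·p_k·p_{4}.
k=2: 0 + 4992 + 6·26·6 = 5928; k=3: 4992 + 0 + 6·32·6 = 6144.
Minimum: 5928 at k=2.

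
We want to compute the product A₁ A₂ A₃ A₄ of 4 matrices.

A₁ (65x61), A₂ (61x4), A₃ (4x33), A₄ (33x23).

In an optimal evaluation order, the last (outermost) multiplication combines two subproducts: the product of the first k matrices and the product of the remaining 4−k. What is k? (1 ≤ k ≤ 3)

Adjacent pairs: A₁A₂ = 65·61·4 = 15860; A₂A₃ = 61·4·33 = 8052; A₃A₄ = 4·33·23 = 3036.
Length 3: A₁..A₃: k=1: 0+8052+65·61·33=138897; k=2: 15860+0+65·4·33=24440 → min 24440 | A₂..A₄: k=2: 0+3036+61·4·23=8648; k=3: 8052+0+61·33·23=54351 → min 8648.
Top-level splits: k=1: (A₁..A₁)·(A₂..A₄) → 0+8648+65·61·23 = 99843; k=2: (A₁..A₂)·(A₃..A₄) → 15860+3036+65·4·23 = 24876; k=3: (A₁..A₃)·(A₄..A₄) → 24440+0+65·33·23 = 73775.
Best split is after A₂, i.e. k = 2.

2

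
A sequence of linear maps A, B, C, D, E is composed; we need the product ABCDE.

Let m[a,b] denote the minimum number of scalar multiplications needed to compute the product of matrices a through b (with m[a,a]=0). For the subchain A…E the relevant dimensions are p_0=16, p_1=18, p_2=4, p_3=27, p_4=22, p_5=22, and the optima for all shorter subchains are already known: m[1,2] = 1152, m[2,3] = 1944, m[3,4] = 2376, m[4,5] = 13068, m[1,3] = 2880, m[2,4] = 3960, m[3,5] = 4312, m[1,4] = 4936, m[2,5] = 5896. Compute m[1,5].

m[1,5] = min over k∈[1,4] of m[1,k]+m[k+1,5]+p_{0}·p_k·p_{5}.
k=1: 0 + 5896 + 16·18·22 = 12232; k=2: 1152 + 4312 + 16·4·22 = 6872; k=3: 2880 + 13068 + 16·27·22 = 25452; k=4: 4936 + 0 + 16·22·22 = 12680.
Minimum: 6872 at k=2.

6872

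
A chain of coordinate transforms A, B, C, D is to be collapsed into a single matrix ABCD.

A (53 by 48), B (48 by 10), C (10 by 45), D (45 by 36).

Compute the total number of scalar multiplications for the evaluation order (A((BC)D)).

(BC): 48×10 by 10×45 → 48×45, cost 48·10·45 = 21600
((BC)D): 48×45 by 45×36 → 48×36, cost 48·45·36 = 77760; cumulative 99360
(A((BC)D)): 53×48 by 48×36 → 53×36, cost 53·48·36 = 91584; cumulative 190944
Total: 190944 scalar multiplications.

190944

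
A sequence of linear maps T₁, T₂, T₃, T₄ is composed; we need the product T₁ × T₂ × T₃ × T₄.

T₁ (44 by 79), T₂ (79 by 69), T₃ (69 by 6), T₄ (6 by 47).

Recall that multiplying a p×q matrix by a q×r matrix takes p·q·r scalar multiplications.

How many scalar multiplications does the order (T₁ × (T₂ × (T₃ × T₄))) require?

439027

(T₃ × T₄): 69×6 by 6×47 → 69×47, cost 69·6·47 = 19458
(T₂ × (T₃ × T₄)): 79×69 by 69×47 → 79×47, cost 79·69·47 = 256197; cumulative 275655
(T₁ × (T₂ × (T₃ × T₄))): 44×79 by 79×47 → 44×47, cost 44·79·47 = 163372; cumulative 439027
Total: 439027 scalar multiplications.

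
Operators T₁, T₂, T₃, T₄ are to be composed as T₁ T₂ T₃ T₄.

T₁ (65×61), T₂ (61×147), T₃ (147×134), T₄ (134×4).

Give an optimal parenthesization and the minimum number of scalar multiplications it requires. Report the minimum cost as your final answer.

Adjacent pairs: T₁T₂ = 65·61·147 = 582855; T₂T₃ = 61·147·134 = 1201578; T₃T₄ = 147·134·4 = 78792.
Length 3: T₁..T₃: k=1: 0+1201578+65·61·134=1732888; k=2: 582855+0+65·147·134=1863225 → min 1732888 | T₂..T₄: k=2: 0+78792+61·147·4=114660; k=3: 1201578+0+61·134·4=1234274 → min 114660.
Length 4: T₁..T₄: k=1: 0+114660+65·61·4=130520; k=2: 582855+78792+65·147·4=699867; k=3: 1732888+0+65·134·4=1767728 → min 130520.
Optimal parenthesization: (T₁ (T₂ (T₃ T₄))) with cost 130520.

130520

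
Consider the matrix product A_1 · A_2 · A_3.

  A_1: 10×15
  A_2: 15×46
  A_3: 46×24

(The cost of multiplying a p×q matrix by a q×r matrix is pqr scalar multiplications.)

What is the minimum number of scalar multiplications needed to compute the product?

17940

Order (A_1 · (A_2 · A_3)): (A_2 · A_3): 15×46 by 46×24 → 15×24, cost 15·46·24 = 16560; (A_1 · (A_2 · A_3)): 10×15 by 15×24 → 10×24, cost 10·15·24 = 3600; cumulative 20160. Total 20160.
Order ((A_1 · A_2) · A_3): (A_1 · A_2): 10×15 by 15×46 → 10×46, cost 10·15·46 = 6900; ((A_1 · A_2) · A_3): 10×46 by 46×24 → 10×24, cost 10·46·24 = 11040; cumulative 17940. Total 17940.
Minimum: 17940.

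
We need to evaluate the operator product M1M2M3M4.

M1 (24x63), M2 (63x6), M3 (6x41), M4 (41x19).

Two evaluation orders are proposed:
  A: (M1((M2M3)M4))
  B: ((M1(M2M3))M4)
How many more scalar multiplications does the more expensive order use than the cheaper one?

Order A = (M1((M2M3)M4)): (M2M3): 63×6 by 6×41 → 63×41, cost 63·6·41 = 15498; ((M2M3)M4): 63×41 by 41×19 → 63×19, cost 63·41·19 = 49077; cumulative 64575; (M1((M2M3)M4)): 24×63 by 63×19 → 24×19, cost 24·63·19 = 28728; cumulative 93303. Total 93303.
Order B = ((M1(M2M3))M4): (M2M3): 63×6 by 6×41 → 63×41, cost 63·6·41 = 15498; (M1(M2M3)): 24×63 by 63×41 → 24×41, cost 24·63·41 = 61992; cumulative 77490; ((M1(M2M3))M4): 24×41 by 41×19 → 24×19, cost 24·41·19 = 18696; cumulative 96186. Total 96186.
Difference: |93303 − 96186| = 2883.

2883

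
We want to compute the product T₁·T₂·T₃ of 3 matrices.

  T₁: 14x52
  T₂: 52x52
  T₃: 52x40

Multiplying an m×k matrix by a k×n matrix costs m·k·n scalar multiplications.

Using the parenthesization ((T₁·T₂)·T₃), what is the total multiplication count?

(T₁·T₂): 14×52 by 52×52 → 14×52, cost 14·52·52 = 37856
((T₁·T₂)·T₃): 14×52 by 52×40 → 14×40, cost 14·52·40 = 29120; cumulative 66976
Total: 66976 scalar multiplications.

66976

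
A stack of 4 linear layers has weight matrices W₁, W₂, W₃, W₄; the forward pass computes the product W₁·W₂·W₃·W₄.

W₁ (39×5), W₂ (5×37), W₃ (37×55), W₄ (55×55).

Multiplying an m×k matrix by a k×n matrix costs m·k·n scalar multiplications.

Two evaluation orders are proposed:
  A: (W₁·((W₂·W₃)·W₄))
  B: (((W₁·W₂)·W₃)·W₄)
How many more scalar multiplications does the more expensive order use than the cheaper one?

168530

Order A = (W₁·((W₂·W₃)·W₄)): (W₂·W₃): 5×37 by 37×55 → 5×55, cost 5·37·55 = 10175; ((W₂·W₃)·W₄): 5×55 by 55×55 → 5×55, cost 5·55·55 = 15125; cumulative 25300; (W₁·((W₂·W₃)·W₄)): 39×5 by 5×55 → 39×55, cost 39·5·55 = 10725; cumulative 36025. Total 36025.
Order B = (((W₁·W₂)·W₃)·W₄): (W₁·W₂): 39×5 by 5×37 → 39×37, cost 39·5·37 = 7215; ((W₁·W₂)·W₃): 39×37 by 37×55 → 39×55, cost 39·37·55 = 79365; cumulative 86580; (((W₁·W₂)·W₃)·W₄): 39×55 by 55×55 → 39×55, cost 39·55·55 = 117975; cumulative 204555. Total 204555.
Difference: |36025 − 204555| = 168530.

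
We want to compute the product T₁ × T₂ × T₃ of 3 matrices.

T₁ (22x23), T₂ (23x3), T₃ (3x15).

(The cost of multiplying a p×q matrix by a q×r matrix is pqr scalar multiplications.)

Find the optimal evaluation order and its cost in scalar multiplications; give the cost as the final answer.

(T₁ × (T₂ × T₃)): cost 8625.
((T₁ × T₂) × T₃): cost 2508.
Optimal: ((T₁ × T₂) × T₃) with cost 2508.

2508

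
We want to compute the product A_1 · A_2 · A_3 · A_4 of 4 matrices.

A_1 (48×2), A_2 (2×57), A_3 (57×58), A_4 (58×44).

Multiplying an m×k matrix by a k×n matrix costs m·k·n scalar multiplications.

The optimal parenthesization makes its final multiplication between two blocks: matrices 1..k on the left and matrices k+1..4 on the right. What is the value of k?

Adjacent pairs: A_1A_2 = 48·2·57 = 5472; A_2A_3 = 2·57·58 = 6612; A_3A_4 = 57·58·44 = 145464.
Length 3: A_1..A_3: k=1: 0+6612+48·2·58=12180; k=2: 5472+0+48·57·58=164160 → min 12180 | A_2..A_4: k=2: 0+145464+2·57·44=150480; k=3: 6612+0+2·58·44=11716 → min 11716.
Top-level splits: k=1: (A_1..A_1)·(A_2..A_4) → 0+11716+48·2·44 = 15940; k=2: (A_1..A_2)·(A_3..A_4) → 5472+145464+48·57·44 = 271320; k=3: (A_1..A_3)·(A_4..A_4) → 12180+0+48·58·44 = 134676.
Best split is after A_1, i.e. k = 1.

1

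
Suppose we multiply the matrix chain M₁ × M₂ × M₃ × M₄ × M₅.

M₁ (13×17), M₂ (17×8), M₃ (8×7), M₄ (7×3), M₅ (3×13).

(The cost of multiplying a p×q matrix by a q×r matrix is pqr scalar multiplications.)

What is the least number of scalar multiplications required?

1746

Adjacent pairs: M₁M₂ = 13·17·8 = 1768; M₂M₃ = 17·8·7 = 952; M₃M₄ = 8·7·3 = 168; M₄M₅ = 7·3·13 = 273.
Length 3: M₁..M₃: k=1: 0+952+13·17·7=2499; k=2: 1768+0+13·8·7=2496 → min 2496 | M₂..M₄: k=2: 0+168+17·8·3=576; k=3: 952+0+17·7·3=1309 → min 576 | M₃..M₅: k=3: 0+273+8·7·13=1001; k=4: 168+0+8·3·13=480 → min 480.
Length 4: M₁..M₄: k=1: 0+576+13·17·3=1239; k=2: 1768+168+13·8·3=2248; k=3: 2496+0+13·7·3=2769 → min 1239 | M₂..M₅: k=2: 0+480+17·8·13=2248; k=3: 952+273+17·7·13=2772; k=4: 576+0+17·3·13=1239 → min 1239.
Length 5: M₁..M₅: k=1: 0+1239+13·17·13=4112; k=2: 1768+480+13·8·13=3600; k=3: 2496+273+13·7·13=3952; k=4: 1239+0+13·3·13=1746 → min 1746.
Optimal order: ((M₁ × (M₂ × (M₃ × M₄))) × M₅) with cost 1746.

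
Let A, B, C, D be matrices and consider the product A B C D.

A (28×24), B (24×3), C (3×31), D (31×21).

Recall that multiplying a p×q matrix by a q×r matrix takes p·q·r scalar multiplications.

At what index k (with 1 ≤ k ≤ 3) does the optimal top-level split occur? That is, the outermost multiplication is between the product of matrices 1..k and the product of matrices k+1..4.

2

Adjacent pairs: AB = 28·24·3 = 2016; BC = 24·3·31 = 2232; CD = 3·31·21 = 1953.
Length 3: A..C: k=1: 0+2232+28·24·31=23064; k=2: 2016+0+28·3·31=4620 → min 4620 | B..D: k=2: 0+1953+24·3·21=3465; k=3: 2232+0+24·31·21=17856 → min 3465.
Top-level splits: k=1: (A..A)·(B..D) → 0+3465+28·24·21 = 17577; k=2: (A..B)·(C..D) → 2016+1953+28·3·21 = 5733; k=3: (A..C)·(D..D) → 4620+0+28·31·21 = 22848.
Best split is after B, i.e. k = 2.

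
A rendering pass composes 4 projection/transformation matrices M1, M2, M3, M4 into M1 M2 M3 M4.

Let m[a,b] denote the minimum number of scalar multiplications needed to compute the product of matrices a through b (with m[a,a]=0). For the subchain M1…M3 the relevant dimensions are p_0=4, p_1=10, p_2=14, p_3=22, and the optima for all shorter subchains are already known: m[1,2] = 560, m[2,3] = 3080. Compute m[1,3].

1792

m[1,3] = min over k∈[1,2] of m[1,k]+m[k+1,3]+p_{0}·p_k·p_{3}.
k=1: 0 + 3080 + 4·10·22 = 3960; k=2: 560 + 0 + 4·14·22 = 1792.
Minimum: 1792 at k=2.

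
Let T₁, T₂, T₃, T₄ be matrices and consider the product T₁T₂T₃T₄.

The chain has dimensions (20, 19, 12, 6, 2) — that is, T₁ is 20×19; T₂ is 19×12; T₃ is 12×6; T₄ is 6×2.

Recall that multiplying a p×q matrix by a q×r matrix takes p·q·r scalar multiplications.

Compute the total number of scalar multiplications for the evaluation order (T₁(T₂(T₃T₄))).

1360

(T₃T₄): 12×6 by 6×2 → 12×2, cost 12·6·2 = 144
(T₂(T₃T₄)): 19×12 by 12×2 → 19×2, cost 19·12·2 = 456; cumulative 600
(T₁(T₂(T₃T₄))): 20×19 by 19×2 → 20×2, cost 20·19·2 = 760; cumulative 1360
Total: 1360 scalar multiplications.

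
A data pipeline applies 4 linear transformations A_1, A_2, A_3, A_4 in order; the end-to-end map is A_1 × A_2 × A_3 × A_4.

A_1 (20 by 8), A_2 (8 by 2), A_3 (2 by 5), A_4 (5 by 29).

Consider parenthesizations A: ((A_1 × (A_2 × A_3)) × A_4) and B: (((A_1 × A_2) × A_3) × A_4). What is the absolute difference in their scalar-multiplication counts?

360

Order A = ((A_1 × (A_2 × A_3)) × A_4): (A_2 × A_3): 8×2 by 2×5 → 8×5, cost 8·2·5 = 80; (A_1 × (A_2 × A_3)): 20×8 by 8×5 → 20×5, cost 20·8·5 = 800; cumulative 880; ((A_1 × (A_2 × A_3)) × A_4): 20×5 by 5×29 → 20×29, cost 20·5·29 = 2900; cumulative 3780. Total 3780.
Order B = (((A_1 × A_2) × A_3) × A_4): (A_1 × A_2): 20×8 by 8×2 → 20×2, cost 20·8·2 = 320; ((A_1 × A_2) × A_3): 20×2 by 2×5 → 20×5, cost 20·2·5 = 200; cumulative 520; (((A_1 × A_2) × A_3) × A_4): 20×5 by 5×29 → 20×29, cost 20·5·29 = 2900; cumulative 3420. Total 3420.
Difference: |3780 − 3420| = 360.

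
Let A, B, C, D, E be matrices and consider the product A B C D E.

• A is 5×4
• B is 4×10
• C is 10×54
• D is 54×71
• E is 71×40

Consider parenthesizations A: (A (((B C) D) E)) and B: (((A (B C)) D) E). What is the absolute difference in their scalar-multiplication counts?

6954

Order A = (A (((B C) D) E)): (B C): 4×10 by 10×54 → 4×54, cost 4·10·54 = 2160; ((B C) D): 4×54 by 54×71 → 4×71, cost 4·54·71 = 15336; cumulative 17496; (((B C) D) E): 4×71 by 71×40 → 4×40, cost 4·71·40 = 11360; cumulative 28856; (A (((B C) D) E)): 5×4 by 4×40 → 5×40, cost 5·4·40 = 800; cumulative 29656. Total 29656.
Order B = (((A (B C)) D) E): (B C): 4×10 by 10×54 → 4×54, cost 4·10·54 = 2160; (A (B C)): 5×4 by 4×54 → 5×54, cost 5·4·54 = 1080; cumulative 3240; ((A (B C)) D): 5×54 by 54×71 → 5×71, cost 5·54·71 = 19170; cumulative 22410; (((A (B C)) D) E): 5×71 by 71×40 → 5×40, cost 5·71·40 = 14200; cumulative 36610. Total 36610.
Difference: |29656 − 36610| = 6954.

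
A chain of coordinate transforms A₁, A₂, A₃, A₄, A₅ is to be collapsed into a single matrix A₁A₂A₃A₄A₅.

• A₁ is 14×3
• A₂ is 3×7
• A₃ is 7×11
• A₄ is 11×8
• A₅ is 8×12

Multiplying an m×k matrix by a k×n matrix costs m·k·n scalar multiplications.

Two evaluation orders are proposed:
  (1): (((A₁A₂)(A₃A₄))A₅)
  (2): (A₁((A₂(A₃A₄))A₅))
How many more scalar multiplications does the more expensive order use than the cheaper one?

Order (1) = (((A₁A₂)(A₃A₄))A₅): (A₁A₂): 14×3 by 3×7 → 14×7, cost 14·3·7 = 294; (A₃A₄): 7×11 by 11×8 → 7×8, cost 7·11·8 = 616; ((A₁A₂)(A₃A₄)): 14×7 by 7×8 → 14×8, cost 14·7·8 = 784; cumulative 1694; (((A₁A₂)(A₃A₄))A₅): 14×8 by 8×12 → 14×12, cost 14·8·12 = 1344; cumulative 3038. Total 3038.
Order (2) = (A₁((A₂(A₃A₄))A₅)): (A₃A₄): 7×11 by 11×8 → 7×8, cost 7·11·8 = 616; (A₂(A₃A₄)): 3×7 by 7×8 → 3×8, cost 3·7·8 = 168; cumulative 784; ((A₂(A₃A₄))A₅): 3×8 by 8×12 → 3×12, cost 3·8·12 = 288; cumulative 1072; (A₁((A₂(A₃A₄))A₅)): 14×3 by 3×12 → 14×12, cost 14·3·12 = 504; cumulative 1576. Total 1576.
Difference: |3038 − 1576| = 1462.

1462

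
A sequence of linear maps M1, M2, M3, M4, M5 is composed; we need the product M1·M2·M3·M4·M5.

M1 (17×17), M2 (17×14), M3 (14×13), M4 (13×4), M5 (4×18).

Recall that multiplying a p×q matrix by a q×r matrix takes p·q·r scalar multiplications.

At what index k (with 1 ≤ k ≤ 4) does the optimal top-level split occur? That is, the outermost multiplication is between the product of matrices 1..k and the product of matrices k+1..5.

4

Adjacent pairs: M1M2 = 17·17·14 = 4046; M2M3 = 17·14·13 = 3094; M3M4 = 14·13·4 = 728; M4M5 = 13·4·18 = 936.
Length 3: M1..M3: k=1: 0+3094+17·17·13=6851; k=2: 4046+0+17·14·13=7140 → min 6851 | M2..M4: k=2: 0+728+17·14·4=1680; k=3: 3094+0+17·13·4=3978 → min 1680 | M3..M5: k=3: 0+936+14·13·18=4212; k=4: 728+0+14·4·18=1736 → min 1736.
Length 4: M1..M4: k=1: 0+1680+17·17·4=2836; k=2: 4046+728+17·14·4=5726; k=3: 6851+0+17·13·4=7735 → min 2836 | M2..M5: k=2: 0+1736+17·14·18=6020; k=3: 3094+936+17·13·18=8008; k=4: 1680+0+17·4·18=2904 → min 2904.
Top-level splits: k=1: (M1..M1)·(M2..M5) → 0+2904+17·17·18 = 8106; k=2: (M1..M2)·(M3..M5) → 4046+1736+17·14·18 = 10066; k=3: (M1..M3)·(M4..M5) → 6851+936+17·13·18 = 11765; k=4: (M1..M4)·(M5..M5) → 2836+0+17·4·18 = 4060.
Best split is after M4, i.e. k = 4.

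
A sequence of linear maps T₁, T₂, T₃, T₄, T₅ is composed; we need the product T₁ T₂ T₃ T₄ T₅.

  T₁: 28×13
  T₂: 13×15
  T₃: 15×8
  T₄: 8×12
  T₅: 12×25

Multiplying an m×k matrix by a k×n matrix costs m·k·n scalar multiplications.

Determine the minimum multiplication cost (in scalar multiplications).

12472

Adjacent pairs: T₁T₂ = 28·13·15 = 5460; T₂T₃ = 13·15·8 = 1560; T₃T₄ = 15·8·12 = 1440; T₄T₅ = 8·12·25 = 2400.
Length 3: T₁..T₃: k=1: 0+1560+28·13·8=4472; k=2: 5460+0+28·15·8=8820 → min 4472 | T₂..T₄: k=2: 0+1440+13·15·12=3780; k=3: 1560+0+13·8·12=2808 → min 2808 | T₃..T₅: k=3: 0+2400+15·8·25=5400; k=4: 1440+0+15·12·25=5940 → min 5400.
Length 4: T₁..T₄: k=1: 0+2808+28·13·12=7176; k=2: 5460+1440+28·15·12=11940; k=3: 4472+0+28·8·12=7160 → min 7160 | T₂..T₅: k=2: 0+5400+13·15·25=10275; k=3: 1560+2400+13·8·25=6560; k=4: 2808+0+13·12·25=6708 → min 6560.
Length 5: T₁..T₅: k=1: 0+6560+28·13·25=15660; k=2: 5460+5400+28·15·25=21360; k=3: 4472+2400+28·8·25=12472; k=4: 7160+0+28·12·25=15560 → min 12472.
Optimal order: ((T₁ (T₂ T₃)) (T₄ T₅)) with cost 12472.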